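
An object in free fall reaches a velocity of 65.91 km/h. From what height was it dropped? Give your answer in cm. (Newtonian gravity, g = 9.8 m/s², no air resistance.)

v = 65.91 km/h × 0.2777777777777778 = 18.3083 m/s
h = v² / (2g) = 18.3083² / (2 × 9.8) = 17.1017 m
h = 17.1017 m / 0.01 = 1710 cm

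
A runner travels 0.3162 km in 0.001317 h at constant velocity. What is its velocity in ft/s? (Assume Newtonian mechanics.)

d = 0.3162 km × 1000.0 = 316.2 m
t = 0.001317 h × 3600.0 = 4.7412 s
v = d / t = 316.2 / 4.7412 = 66.692 m/s
v = 66.692 m/s / 0.3048 = 218.8 ft/s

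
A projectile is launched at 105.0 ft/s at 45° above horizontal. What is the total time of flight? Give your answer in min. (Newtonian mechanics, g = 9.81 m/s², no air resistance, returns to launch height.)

v₀ = 105.0 ft/s × 0.3048 = 32.004 m/s
T = 2 × v₀ × sin(θ) / g = 2 × 32.004 × sin(45°) / 9.81 = 2 × 32.004 × 0.707107 / 9.81 = 4.61371 s
T = 4.61371 s / 60.0 = 0.0769 min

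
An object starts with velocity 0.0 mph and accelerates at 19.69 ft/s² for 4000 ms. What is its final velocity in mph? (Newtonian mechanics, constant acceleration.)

v₀ = 0.0 mph × 0.44704 = 0.0 m/s
a = 19.69 ft/s² × 0.3048 = 6.00151 m/s²
t = 4000 ms × 0.001 = 4.0 s
v = v₀ + a × t = 0.0 + 6.00151 × 4.0 = 24.006 m/s
v = 24.006 m/s / 0.44704 = 53.7 mph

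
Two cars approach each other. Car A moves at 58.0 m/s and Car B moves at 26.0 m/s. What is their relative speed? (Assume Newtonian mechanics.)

v_rel = v_A + v_B = 58.0 + 26.0 = 84.0 m/s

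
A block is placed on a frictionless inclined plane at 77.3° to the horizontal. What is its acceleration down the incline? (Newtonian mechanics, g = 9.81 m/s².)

a = g sin(θ) = 9.81 × sin(77.3°) = 9.81 × 0.9755 = 9.57 m/s²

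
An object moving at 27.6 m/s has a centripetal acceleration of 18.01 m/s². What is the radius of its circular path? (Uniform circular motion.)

r = v²/a_c = 27.6²/18.01 = 42.3 m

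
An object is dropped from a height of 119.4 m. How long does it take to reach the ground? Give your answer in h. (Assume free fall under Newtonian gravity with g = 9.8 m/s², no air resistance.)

t = √(2h/g) = √(2 × 119.4 / 9.8) = 4.93633 s
t = 4.93633 s / 3600.0 = 0.001371 h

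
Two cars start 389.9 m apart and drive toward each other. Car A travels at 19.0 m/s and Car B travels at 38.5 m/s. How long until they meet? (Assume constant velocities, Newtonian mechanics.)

Combined speed: v_combined = 19.0 + 38.5 = 57.5 m/s
Time to meet: t = d/v_combined = 389.9/57.5 = 6.78 s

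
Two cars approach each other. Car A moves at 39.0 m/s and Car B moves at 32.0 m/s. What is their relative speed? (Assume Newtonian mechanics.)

v_rel = v_A + v_B = 39.0 + 32.0 = 71.0 m/s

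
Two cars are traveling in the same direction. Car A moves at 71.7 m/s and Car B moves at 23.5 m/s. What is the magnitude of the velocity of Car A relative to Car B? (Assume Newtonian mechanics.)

v_rel = |v_A - v_B| = |71.7 - 23.5| = 48.2 m/s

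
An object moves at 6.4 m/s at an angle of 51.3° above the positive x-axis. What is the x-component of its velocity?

vₓ = v cos(θ) = 6.4 × cos(51.3°) = 4.0 m/s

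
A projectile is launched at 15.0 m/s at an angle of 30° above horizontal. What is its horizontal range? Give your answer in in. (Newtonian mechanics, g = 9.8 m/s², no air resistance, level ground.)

R = v₀² × sin(2θ) / g = 15.0² × sin(2 × 30°) / 9.8 = 225.0 × 0.866025 / 9.8 = 19.8832 m
R = 19.8832 m / 0.0254 = 782.8 in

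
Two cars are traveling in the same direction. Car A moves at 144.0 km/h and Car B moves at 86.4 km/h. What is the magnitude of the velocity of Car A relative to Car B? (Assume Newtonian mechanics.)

v_rel = |v_A - v_B| = |144.0 - 86.4| = 57.6 km/h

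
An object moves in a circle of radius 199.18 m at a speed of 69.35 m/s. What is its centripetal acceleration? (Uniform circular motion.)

a_c = v²/r = 69.35²/199.18 = 4809.4225/199.18 = 24.15 m/s²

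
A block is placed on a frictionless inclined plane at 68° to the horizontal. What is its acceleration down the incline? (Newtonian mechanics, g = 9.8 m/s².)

a = g sin(θ) = 9.8 × sin(68°) = 9.8 × 0.9272 = 9.09 m/s²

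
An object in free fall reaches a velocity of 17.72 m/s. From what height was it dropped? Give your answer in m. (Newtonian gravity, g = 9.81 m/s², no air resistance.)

h = v² / (2g) = 17.72² / (2 × 9.81) = 16.0 m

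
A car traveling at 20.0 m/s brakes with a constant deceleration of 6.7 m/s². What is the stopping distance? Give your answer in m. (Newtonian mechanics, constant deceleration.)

d = v₀² / (2a) = 20.0² / (2 × 6.7) = 400.0 / 13.4 = 29.85 m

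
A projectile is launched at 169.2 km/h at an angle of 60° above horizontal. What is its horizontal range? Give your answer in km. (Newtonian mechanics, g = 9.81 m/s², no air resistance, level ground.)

v₀ = 169.2 km/h × 0.2777777777777778 = 47.0 m/s
R = v₀² × sin(2θ) / g = 47.0² × sin(2 × 60°) / 9.81 = 2209.0 × 0.866025 / 9.81 = 195.01 m
R = 195.01 m / 1000.0 = 0.195 km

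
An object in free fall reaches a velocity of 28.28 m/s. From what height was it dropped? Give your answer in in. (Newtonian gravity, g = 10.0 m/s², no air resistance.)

h = v² / (2g) = 28.28² / (2 × 10.0) = 39.9879 m
h = 39.9879 m / 0.0254 = 1574 in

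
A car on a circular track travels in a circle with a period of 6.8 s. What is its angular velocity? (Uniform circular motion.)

ω = 2π/T = 2π/6.8 = 0.924 rad/s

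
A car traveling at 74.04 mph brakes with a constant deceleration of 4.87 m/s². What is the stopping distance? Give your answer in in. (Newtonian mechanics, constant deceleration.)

v₀ = 74.04 mph × 0.44704 = 33.0988 m/s
d = v₀² / (2a) = 33.0988² / (2 × 4.87) = 1095.53 / 9.74 = 112.477 m
d = 112.477 m / 0.0254 = 4428 in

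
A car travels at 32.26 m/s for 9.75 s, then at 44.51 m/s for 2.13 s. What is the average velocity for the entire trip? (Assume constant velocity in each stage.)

d₁ = v₁t₁ = 32.26 × 9.75 = 314.535 m
d₂ = v₂t₂ = 44.51 × 2.13 = 94.8063 m
d_total = 409.3413 m, t_total = 11.88 s
v_avg = d_total/t_total = 409.3413/11.88 = 34.46 m/s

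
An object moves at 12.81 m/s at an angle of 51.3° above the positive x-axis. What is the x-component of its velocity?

vₓ = v cos(θ) = 12.81 × cos(51.3°) = 8.01 m/s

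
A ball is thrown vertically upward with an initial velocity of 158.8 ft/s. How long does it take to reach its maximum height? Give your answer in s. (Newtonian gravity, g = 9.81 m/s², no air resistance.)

v₀ = 158.8 ft/s × 0.3048 = 48.4022 m/s
t_up = v₀ / g = 48.4022 / 9.81 = 4.934 s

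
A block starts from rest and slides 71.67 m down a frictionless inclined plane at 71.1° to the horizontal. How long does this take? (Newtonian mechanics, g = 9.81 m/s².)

a = g sin(θ) = 9.81 × sin(71.1°) = 9.2811 m/s²
t = √(2d/a) = √(2 × 71.67 / 9.2811) = 3.93 s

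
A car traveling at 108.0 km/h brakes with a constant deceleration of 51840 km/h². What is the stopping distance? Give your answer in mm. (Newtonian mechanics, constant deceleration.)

v₀ = 108.0 km/h × 0.2777777777777778 = 30.0 m/s
a = 51840 km/h² × 7.716049382716049e-05 = 4.0 m/s²
d = v₀² / (2a) = 30.0² / (2 × 4.0) = 900.0 / 8.0 = 112.5 m
d = 112.5 m / 0.001 = 112500 mm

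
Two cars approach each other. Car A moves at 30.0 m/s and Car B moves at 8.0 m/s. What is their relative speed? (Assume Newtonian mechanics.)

v_rel = v_A + v_B = 30.0 + 8.0 = 38.0 m/s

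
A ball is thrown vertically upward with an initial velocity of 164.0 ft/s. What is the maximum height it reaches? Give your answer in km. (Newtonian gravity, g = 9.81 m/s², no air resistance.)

v₀ = 164.0 ft/s × 0.3048 = 49.9872 m/s
h_max = v₀² / (2g) = 49.9872² / (2 × 9.81) = 2498.72 / 19.62 = 127.356 m
h_max = 127.356 m / 1000.0 = 0.1274 km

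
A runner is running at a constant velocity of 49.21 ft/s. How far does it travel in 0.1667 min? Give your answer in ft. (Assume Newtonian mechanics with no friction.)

v = 49.21 ft/s × 0.3048 = 14.9992 m/s
t = 0.1667 min × 60.0 = 10.002 s
d = v × t = 14.9992 × 10.002 = 150.022 m
d = 150.022 m / 0.3048 = 492.2 ft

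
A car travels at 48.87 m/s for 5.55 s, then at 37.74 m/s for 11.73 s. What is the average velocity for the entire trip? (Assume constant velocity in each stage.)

d₁ = v₁t₁ = 48.87 × 5.55 = 271.2285 m
d₂ = v₂t₂ = 37.74 × 11.73 = 442.6902 m
d_total = 713.9187 m, t_total = 17.28 s
v_avg = d_total/t_total = 713.9187/17.28 = 41.31 m/s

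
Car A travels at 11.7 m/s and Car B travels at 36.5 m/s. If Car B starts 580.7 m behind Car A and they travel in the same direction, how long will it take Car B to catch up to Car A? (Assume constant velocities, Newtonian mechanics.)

Relative speed: v_rel = 36.5 - 11.7 = 24.8 m/s
Time to catch: t = d₀/v_rel = 580.7/24.8 = 23.42 s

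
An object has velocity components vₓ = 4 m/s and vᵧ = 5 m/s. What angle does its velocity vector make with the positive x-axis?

θ = arctan(vᵧ/vₓ) = arctan(5/4) = 51.34°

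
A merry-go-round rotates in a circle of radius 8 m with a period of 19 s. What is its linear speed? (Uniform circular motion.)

v = 2πr/T = 2π×8/19 = 2.65 m/s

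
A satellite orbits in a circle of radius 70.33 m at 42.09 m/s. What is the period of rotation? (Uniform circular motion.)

T = 2πr/v = 2π×70.33/42.09 = 10.5 s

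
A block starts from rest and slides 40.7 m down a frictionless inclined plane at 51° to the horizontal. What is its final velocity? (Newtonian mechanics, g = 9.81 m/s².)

a = g sin(θ) = 9.81 × sin(51°) = 7.6238 m/s²
v = √(2ad) = √(2 × 7.6238 × 40.7) = 24.91 m/s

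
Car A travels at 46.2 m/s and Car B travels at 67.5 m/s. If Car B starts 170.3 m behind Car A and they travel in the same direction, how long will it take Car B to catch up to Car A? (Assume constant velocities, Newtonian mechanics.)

Relative speed: v_rel = 67.5 - 46.2 = 21.3 m/s
Time to catch: t = d₀/v_rel = 170.3/21.3 = 8.0 s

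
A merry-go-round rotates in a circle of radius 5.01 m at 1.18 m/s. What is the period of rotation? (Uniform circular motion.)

T = 2πr/v = 2π×5.01/1.18 = 26.68 s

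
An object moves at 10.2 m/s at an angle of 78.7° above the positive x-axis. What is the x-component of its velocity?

vₓ = v cos(θ) = 10.2 × cos(78.7°) = 2.0 m/s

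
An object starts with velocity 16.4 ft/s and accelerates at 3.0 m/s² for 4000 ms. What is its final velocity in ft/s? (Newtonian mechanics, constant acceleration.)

v₀ = 16.4 ft/s × 0.3048 = 4.99872 m/s
t = 4000 ms × 0.001 = 4.0 s
v = v₀ + a × t = 4.99872 + 3.0 × 4.0 = 16.9987 m/s
v = 16.9987 m/s / 0.3048 = 55.77 ft/s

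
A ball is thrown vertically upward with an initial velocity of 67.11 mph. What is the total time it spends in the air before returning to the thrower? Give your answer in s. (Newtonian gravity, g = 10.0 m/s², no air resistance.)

v₀ = 67.11 mph × 0.44704 = 30.0009 m/s
t_total = 2 × v₀ / g = 2 × 30.0009 / 10.0 = 6.0 s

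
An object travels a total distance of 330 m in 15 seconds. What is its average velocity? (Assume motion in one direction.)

v_avg = Δd / Δt = 330 / 15 = 22.0 m/s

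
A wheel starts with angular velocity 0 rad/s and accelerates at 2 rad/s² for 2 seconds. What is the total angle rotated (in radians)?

θ = ω₀t + ½αt² = 0×2 + ½×2×2² = 4.0 rad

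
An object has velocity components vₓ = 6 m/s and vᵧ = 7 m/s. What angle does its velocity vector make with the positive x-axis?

θ = arctan(vᵧ/vₓ) = arctan(7/6) = 49.4°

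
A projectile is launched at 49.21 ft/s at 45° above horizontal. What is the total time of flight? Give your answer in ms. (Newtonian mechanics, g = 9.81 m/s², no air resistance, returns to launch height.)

v₀ = 49.21 ft/s × 0.3048 = 14.9992 m/s
T = 2 × v₀ × sin(θ) / g = 2 × 14.9992 × sin(45°) / 9.81 = 2 × 14.9992 × 0.707107 / 9.81 = 2.16229 s
T = 2.16229 s / 0.001 = 2162 ms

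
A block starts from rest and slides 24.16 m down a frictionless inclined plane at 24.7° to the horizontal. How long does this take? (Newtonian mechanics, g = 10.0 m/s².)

a = g sin(θ) = 10.0 × sin(24.7°) = 4.1787 m/s²
t = √(2d/a) = √(2 × 24.16 / 4.1787) = 3.4 s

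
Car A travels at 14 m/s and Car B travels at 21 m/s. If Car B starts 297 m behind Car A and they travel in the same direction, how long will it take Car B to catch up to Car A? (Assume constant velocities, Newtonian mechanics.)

Relative speed: v_rel = 21 - 14 = 7 m/s
Time to catch: t = d₀/v_rel = 297/7 = 42.43 s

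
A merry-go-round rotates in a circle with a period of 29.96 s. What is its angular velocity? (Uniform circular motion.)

ω = 2π/T = 2π/29.96 = 0.2097 rad/s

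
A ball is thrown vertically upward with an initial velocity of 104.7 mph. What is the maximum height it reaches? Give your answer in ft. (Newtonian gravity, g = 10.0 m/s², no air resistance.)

v₀ = 104.7 mph × 0.44704 = 46.8051 m/s
h_max = v₀² / (2g) = 46.8051² / (2 × 10.0) = 2190.72 / 20.0 = 109.536 m
h_max = 109.536 m / 0.3048 = 359.4 ft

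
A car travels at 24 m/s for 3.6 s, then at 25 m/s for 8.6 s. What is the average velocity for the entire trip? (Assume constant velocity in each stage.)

d₁ = v₁t₁ = 24 × 3.6 = 86.4 m
d₂ = v₂t₂ = 25 × 8.6 = 215.0 m
d_total = 301.4 m, t_total = 12.2 s
v_avg = d_total/t_total = 301.4/12.2 = 24.7 m/s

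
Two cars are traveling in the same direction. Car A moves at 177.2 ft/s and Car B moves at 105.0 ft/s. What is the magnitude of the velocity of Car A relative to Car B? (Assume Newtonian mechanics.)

v_rel = |v_A - v_B| = |177.2 - 105.0| = 72.2 ft/s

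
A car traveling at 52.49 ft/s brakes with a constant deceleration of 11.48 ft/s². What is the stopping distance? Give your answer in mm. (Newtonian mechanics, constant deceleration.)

v₀ = 52.49 ft/s × 0.3048 = 15.999 m/s
a = 11.48 ft/s² × 0.3048 = 3.4991 m/s²
d = v₀² / (2a) = 15.999² / (2 × 3.4991) = 255.968 / 6.9982 = 36.5763 m
d = 36.5763 m / 0.001 = 36580 mm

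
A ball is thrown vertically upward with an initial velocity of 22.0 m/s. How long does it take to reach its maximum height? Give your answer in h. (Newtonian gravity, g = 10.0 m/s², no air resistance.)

t_up = v₀ / g = 22.0 / 10.0 = 2.2 s
t_up = 2.2 s / 3600.0 = 0.0006111 h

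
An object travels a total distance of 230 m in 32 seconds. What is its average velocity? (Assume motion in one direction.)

v_avg = Δd / Δt = 230 / 32 = 7.19 m/s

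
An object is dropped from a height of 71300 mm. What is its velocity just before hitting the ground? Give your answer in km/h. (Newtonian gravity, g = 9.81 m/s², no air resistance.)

h = 71300 mm × 0.001 = 71.3 m
v = √(2gh) = √(2 × 9.81 × 71.3) = 37.402 m/s
v = 37.402 m/s / 0.2777777777777778 = 134.6 km/h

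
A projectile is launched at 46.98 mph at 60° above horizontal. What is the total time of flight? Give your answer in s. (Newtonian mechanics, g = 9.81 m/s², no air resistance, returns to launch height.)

v₀ = 46.98 mph × 0.44704 = 21.0019 m/s
T = 2 × v₀ × sin(θ) / g = 2 × 21.0019 × sin(60°) / 9.81 = 2 × 21.0019 × 0.866025 / 9.81 = 3.708 s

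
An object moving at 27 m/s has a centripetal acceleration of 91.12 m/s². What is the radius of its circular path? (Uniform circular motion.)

r = v²/a_c = 27²/91.12 = 8.0 m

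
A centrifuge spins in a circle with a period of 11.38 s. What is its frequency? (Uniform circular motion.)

f = 1/T = 1/11.38 = 0.0879 Hz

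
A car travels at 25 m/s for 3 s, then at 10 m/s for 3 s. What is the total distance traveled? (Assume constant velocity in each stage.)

d₁ = v₁t₁ = 25 × 3 = 75 m
d₂ = v₂t₂ = 10 × 3 = 30 m
d_total = 75 + 30 = 105 m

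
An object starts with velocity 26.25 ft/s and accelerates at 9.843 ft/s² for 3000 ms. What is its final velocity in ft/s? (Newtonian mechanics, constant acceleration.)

v₀ = 26.25 ft/s × 0.3048 = 8.001 m/s
a = 9.843 ft/s² × 0.3048 = 3.00015 m/s²
t = 3000 ms × 0.001 = 3.0 s
v = v₀ + a × t = 8.001 + 3.00015 × 3.0 = 17.0014 m/s
v = 17.0014 m/s / 0.3048 = 55.78 ft/s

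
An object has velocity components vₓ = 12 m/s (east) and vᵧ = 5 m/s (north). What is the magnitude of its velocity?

|v| = √(vₓ² + vᵧ²) = √(12² + 5²) = √(169) = 13.0 m/s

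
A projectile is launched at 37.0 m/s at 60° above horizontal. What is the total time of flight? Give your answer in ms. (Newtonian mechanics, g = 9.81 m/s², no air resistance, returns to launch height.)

T = 2 × v₀ × sin(θ) / g = 2 × 37.0 × sin(60°) / 9.81 = 2 × 37.0 × 0.866025 / 9.81 = 6.53271 s
T = 6.53271 s / 0.001 = 6533 ms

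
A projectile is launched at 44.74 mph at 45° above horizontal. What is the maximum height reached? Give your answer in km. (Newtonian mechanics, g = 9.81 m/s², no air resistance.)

v₀ = 44.74 mph × 0.44704 = 20.0006 m/s
H = v₀² × sin²(θ) / (2g) = 20.0006² × sin(45°)² / (2 × 9.81) = 400.024 × 0.5 / 19.62 = 10.1943 m
H = 10.1943 m / 1000.0 = 0.01019 km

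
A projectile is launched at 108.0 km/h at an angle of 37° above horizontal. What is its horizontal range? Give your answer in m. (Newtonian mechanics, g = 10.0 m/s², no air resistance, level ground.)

v₀ = 108.0 km/h × 0.2777777777777778 = 30.0 m/s
R = v₀² × sin(2θ) / g = 30.0² × sin(2 × 37°) / 10.0 = 900.0 × 0.961262 / 10.0 = 86.51 m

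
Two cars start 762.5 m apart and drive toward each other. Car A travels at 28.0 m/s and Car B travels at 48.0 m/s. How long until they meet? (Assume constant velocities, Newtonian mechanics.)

Combined speed: v_combined = 28.0 + 48.0 = 76.0 m/s
Time to meet: t = d/v_combined = 762.5/76.0 = 10.03 s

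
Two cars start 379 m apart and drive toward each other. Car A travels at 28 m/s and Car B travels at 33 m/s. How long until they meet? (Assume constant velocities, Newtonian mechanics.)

Combined speed: v_combined = 28 + 33 = 61 m/s
Time to meet: t = d/v_combined = 379/61 = 6.21 s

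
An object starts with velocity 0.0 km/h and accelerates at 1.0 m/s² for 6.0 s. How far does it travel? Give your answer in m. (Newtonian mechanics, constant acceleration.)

v₀ = 0.0 km/h × 0.2777777777777778 = 0.0 m/s
d = v₀ × t + ½ × a × t² = 0.0 × 6.0 + 0.5 × 1.0 × 6.0² = 18.0 m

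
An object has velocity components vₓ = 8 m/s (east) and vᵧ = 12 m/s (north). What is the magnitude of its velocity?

|v| = √(vₓ² + vᵧ²) = √(8² + 12²) = √(208) = 14.42 m/s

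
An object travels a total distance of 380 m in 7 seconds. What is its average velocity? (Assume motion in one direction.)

v_avg = Δd / Δt = 380 / 7 = 54.29 m/s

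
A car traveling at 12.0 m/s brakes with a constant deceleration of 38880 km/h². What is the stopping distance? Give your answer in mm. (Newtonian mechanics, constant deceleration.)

a = 38880 km/h² × 7.716049382716049e-05 = 3.0 m/s²
d = v₀² / (2a) = 12.0² / (2 × 3.0) = 144.0 / 6.0 = 24.0 m
d = 24.0 m / 0.001 = 24000 mm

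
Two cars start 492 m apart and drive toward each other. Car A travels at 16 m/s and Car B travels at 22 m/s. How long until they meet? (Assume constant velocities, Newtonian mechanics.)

Combined speed: v_combined = 16 + 22 = 38 m/s
Time to meet: t = d/v_combined = 492/38 = 12.95 s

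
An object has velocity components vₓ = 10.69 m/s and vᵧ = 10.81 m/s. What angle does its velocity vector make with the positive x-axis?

θ = arctan(vᵧ/vₓ) = arctan(10.81/10.69) = 45.32°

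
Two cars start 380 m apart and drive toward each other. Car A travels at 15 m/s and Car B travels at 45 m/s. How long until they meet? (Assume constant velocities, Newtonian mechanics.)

Combined speed: v_combined = 15 + 45 = 60 m/s
Time to meet: t = d/v_combined = 380/60 = 6.33 s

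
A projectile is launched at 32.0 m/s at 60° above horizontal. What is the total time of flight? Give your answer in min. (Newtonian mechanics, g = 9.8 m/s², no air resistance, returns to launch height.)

T = 2 × v₀ × sin(θ) / g = 2 × 32.0 × sin(60°) / 9.8 = 2 × 32.0 × 0.866025 / 9.8 = 5.65567 s
T = 5.65567 s / 60.0 = 0.09426 min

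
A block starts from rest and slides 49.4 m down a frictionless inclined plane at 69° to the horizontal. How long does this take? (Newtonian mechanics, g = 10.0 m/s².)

a = g sin(θ) = 10.0 × sin(69°) = 9.3358 m/s²
t = √(2d/a) = √(2 × 49.4 / 9.3358) = 3.25 s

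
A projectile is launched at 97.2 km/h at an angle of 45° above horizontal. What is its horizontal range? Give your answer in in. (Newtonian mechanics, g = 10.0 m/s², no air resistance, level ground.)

v₀ = 97.2 km/h × 0.2777777777777778 = 27.0 m/s
R = v₀² × sin(2θ) / g = 27.0² × sin(2 × 45°) / 10.0 = 729.0 × 1.0 / 10.0 = 72.9 m
R = 72.9 m / 0.0254 = 2870 in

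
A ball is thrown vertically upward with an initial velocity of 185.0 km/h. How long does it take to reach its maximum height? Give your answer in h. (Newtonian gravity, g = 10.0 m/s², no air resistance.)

v₀ = 185.0 km/h × 0.2777777777777778 = 51.3889 m/s
t_up = v₀ / g = 51.3889 / 10.0 = 5.13889 s
t_up = 5.13889 s / 3600.0 = 0.001427 h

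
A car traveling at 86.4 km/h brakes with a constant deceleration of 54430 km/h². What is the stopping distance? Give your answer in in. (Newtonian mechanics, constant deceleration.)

v₀ = 86.4 km/h × 0.2777777777777778 = 24.0 m/s
a = 54430 km/h² × 7.716049382716049e-05 = 4.19985 m/s²
d = v₀² / (2a) = 24.0² / (2 × 4.19985) = 576.0 / 8.3997 = 68.5739 m
d = 68.5739 m / 0.0254 = 2700 in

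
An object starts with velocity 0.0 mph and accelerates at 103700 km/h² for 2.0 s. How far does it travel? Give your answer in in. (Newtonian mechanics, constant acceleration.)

v₀ = 0.0 mph × 0.44704 = 0.0 m/s
a = 103700 km/h² × 7.716049382716049e-05 = 8.00154 m/s²
d = v₀ × t + ½ × a × t² = 0.0 × 2.0 + 0.5 × 8.00154 × 2.0² = 16.0031 m
d = 16.0031 m / 0.0254 = 630.0 in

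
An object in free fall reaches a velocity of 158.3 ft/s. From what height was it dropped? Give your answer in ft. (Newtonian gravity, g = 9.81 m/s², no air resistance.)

v = 158.3 ft/s × 0.3048 = 48.2498 m/s
h = v² / (2g) = 48.2498² / (2 × 9.81) = 118.657 m
h = 118.657 m / 0.3048 = 389.3 ft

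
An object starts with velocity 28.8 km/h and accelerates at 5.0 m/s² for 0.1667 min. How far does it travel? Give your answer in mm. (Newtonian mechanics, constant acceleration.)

v₀ = 28.8 km/h × 0.2777777777777778 = 8.0 m/s
t = 0.1667 min × 60.0 = 10.002 s
d = v₀ × t + ½ × a × t² = 8.0 × 10.002 + 0.5 × 5.0 × 10.002² = 330.116 m
d = 330.116 m / 0.001 = 330100 mm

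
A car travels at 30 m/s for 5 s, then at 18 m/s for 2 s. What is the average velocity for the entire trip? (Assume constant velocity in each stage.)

d₁ = v₁t₁ = 30 × 5 = 150 m
d₂ = v₂t₂ = 18 × 2 = 36 m
d_total = 186 m, t_total = 7 s
v_avg = d_total/t_total = 186/7 = 26.57 m/s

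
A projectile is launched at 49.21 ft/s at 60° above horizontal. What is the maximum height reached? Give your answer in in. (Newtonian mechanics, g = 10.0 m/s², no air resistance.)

v₀ = 49.21 ft/s × 0.3048 = 14.9992 m/s
H = v₀² × sin²(θ) / (2g) = 14.9992² × sin(60°)² / (2 × 10.0) = 224.976 × 0.75 / 20.0 = 8.4366 m
H = 8.4366 m / 0.0254 = 332.1 in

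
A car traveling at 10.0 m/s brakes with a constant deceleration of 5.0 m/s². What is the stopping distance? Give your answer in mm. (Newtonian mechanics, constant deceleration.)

d = v₀² / (2a) = 10.0² / (2 × 5.0) = 100.0 / 10.0 = 10.0 m
d = 10.0 m / 0.001 = 10000 mm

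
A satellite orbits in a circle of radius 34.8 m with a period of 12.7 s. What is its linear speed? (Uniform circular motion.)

v = 2πr/T = 2π×34.8/12.7 = 17.22 m/s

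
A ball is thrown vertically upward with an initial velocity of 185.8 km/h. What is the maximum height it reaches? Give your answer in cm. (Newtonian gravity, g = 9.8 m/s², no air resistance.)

v₀ = 185.8 km/h × 0.2777777777777778 = 51.6111 m/s
h_max = v₀² / (2g) = 51.6111² / (2 × 9.8) = 2663.71 / 19.6 = 135.904 m
h_max = 135.904 m / 0.01 = 13590 cm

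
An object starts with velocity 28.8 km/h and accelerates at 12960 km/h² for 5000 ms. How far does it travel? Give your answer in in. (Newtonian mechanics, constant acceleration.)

v₀ = 28.8 km/h × 0.2777777777777778 = 8.0 m/s
a = 12960 km/h² × 7.716049382716049e-05 = 1.0 m/s²
t = 5000 ms × 0.001 = 5.0 s
d = v₀ × t + ½ × a × t² = 8.0 × 5.0 + 0.5 × 1.0 × 5.0² = 52.5 m
d = 52.5 m / 0.0254 = 2067 in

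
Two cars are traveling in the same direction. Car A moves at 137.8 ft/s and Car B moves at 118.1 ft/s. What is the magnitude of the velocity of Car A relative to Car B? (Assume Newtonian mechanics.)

v_rel = |v_A - v_B| = |137.8 - 118.1| = 19.7 ft/s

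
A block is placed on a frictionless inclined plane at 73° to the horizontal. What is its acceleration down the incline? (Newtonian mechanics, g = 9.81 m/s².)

a = g sin(θ) = 9.81 × sin(73°) = 9.81 × 0.9563 = 9.38 m/s²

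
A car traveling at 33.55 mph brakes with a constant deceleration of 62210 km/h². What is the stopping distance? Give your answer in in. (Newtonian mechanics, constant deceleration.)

v₀ = 33.55 mph × 0.44704 = 14.9982 m/s
a = 62210 km/h² × 7.716049382716049e-05 = 4.80015 m/s²
d = v₀² / (2a) = 14.9982² / (2 × 4.80015) = 224.946 / 9.6003 = 23.4311 m
d = 23.4311 m / 0.0254 = 922.5 in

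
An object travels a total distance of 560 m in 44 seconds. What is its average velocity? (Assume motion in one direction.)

v_avg = Δd / Δt = 560 / 44 = 12.73 m/s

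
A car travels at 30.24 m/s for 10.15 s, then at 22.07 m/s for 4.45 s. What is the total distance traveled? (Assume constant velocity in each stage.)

d₁ = v₁t₁ = 30.24 × 10.15 = 306.936 m
d₂ = v₂t₂ = 22.07 × 4.45 = 98.2115 m
d_total = 306.936 + 98.2115 = 405.15 m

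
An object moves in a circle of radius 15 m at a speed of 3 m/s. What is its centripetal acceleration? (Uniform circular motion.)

a_c = v²/r = 3²/15 = 9/15 = 0.6 m/s²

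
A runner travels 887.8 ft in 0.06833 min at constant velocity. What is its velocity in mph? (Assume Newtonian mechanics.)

d = 887.8 ft × 0.3048 = 270.601 m
t = 0.06833 min × 60.0 = 4.0998 s
v = d / t = 270.601 / 4.0998 = 66.0035 m/s
v = 66.0035 m/s / 0.44704 = 147.6 mph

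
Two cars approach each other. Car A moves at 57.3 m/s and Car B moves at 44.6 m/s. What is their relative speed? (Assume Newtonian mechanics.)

v_rel = v_A + v_B = 57.3 + 44.6 = 101.9 m/s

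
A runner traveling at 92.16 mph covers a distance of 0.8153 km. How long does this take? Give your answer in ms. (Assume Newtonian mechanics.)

d = 0.8153 km × 1000.0 = 815.3 m
v = 92.16 mph × 0.44704 = 41.1992 m/s
t = d / v = 815.3 / 41.1992 = 19.7892 s
t = 19.7892 s / 0.001 = 19790 ms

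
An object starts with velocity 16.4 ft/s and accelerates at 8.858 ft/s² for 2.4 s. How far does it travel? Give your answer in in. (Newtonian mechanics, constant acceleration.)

v₀ = 16.4 ft/s × 0.3048 = 4.99872 m/s
a = 8.858 ft/s² × 0.3048 = 2.69992 m/s²
d = v₀ × t + ½ × a × t² = 4.99872 × 2.4 + 0.5 × 2.69992 × 2.4² = 19.7727 m
d = 19.7727 m / 0.0254 = 778.5 in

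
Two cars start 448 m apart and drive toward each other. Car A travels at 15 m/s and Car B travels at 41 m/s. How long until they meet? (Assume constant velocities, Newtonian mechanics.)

Combined speed: v_combined = 15 + 41 = 56 m/s
Time to meet: t = d/v_combined = 448/56 = 8.0 s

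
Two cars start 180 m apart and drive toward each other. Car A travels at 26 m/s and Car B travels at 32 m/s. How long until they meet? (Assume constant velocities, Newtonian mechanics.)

Combined speed: v_combined = 26 + 32 = 58 m/s
Time to meet: t = d/v_combined = 180/58 = 3.1 s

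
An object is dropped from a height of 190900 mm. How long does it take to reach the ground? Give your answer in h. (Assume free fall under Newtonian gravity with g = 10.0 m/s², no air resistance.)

h = 190900 mm × 0.001 = 190.9 m
t = √(2h/g) = √(2 × 190.9 / 10.0) = 6.179 s
t = 6.179 s / 3600.0 = 0.001716 h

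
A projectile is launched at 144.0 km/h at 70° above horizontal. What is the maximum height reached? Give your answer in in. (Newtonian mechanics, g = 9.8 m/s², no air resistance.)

v₀ = 144.0 km/h × 0.2777777777777778 = 40.0 m/s
H = v₀² × sin²(θ) / (2g) = 40.0² × sin(70°)² / (2 × 9.8) = 1600.0 × 0.883022 / 19.6 = 72.0834 m
H = 72.0834 m / 0.0254 = 2838 in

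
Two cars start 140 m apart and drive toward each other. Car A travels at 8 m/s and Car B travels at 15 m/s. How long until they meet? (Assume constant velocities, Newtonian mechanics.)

Combined speed: v_combined = 8 + 15 = 23 m/s
Time to meet: t = d/v_combined = 140/23 = 6.09 s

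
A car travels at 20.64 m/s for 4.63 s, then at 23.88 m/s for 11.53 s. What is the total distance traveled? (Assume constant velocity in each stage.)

d₁ = v₁t₁ = 20.64 × 4.63 = 95.5632 m
d₂ = v₂t₂ = 23.88 × 11.53 = 275.3364 m
d_total = 95.5632 + 275.3364 = 370.9 m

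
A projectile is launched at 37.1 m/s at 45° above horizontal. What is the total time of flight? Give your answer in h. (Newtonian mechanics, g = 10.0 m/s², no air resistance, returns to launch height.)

T = 2 × v₀ × sin(θ) / g = 2 × 37.1 × sin(45°) / 10.0 = 2 × 37.1 × 0.707107 / 10.0 = 5.24673 s
T = 5.24673 s / 3600.0 = 0.001457 h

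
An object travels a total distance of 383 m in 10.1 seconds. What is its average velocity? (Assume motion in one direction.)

v_avg = Δd / Δt = 383 / 10.1 = 37.92 m/s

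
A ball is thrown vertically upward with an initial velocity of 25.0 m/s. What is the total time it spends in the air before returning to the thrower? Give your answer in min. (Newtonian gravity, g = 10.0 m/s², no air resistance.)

t_total = 2 × v₀ / g = 2 × 25.0 / 10.0 = 5.0 s
t_total = 5.0 s / 60.0 = 0.08333 min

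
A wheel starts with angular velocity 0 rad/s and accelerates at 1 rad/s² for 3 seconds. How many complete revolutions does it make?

θ = ω₀t + ½αt² = 0×3 + ½×1×3² = 4.5 rad
Total revolutions = θ/(2π) = 4.5/(2π) = 0.72
Complete revolutions = ⌊0.72⌋ = 0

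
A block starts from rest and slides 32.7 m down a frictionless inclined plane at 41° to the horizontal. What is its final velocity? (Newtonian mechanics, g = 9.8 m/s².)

a = g sin(θ) = 9.8 × sin(41°) = 6.4294 m/s²
v = √(2ad) = √(2 × 6.4294 × 32.7) = 20.51 m/s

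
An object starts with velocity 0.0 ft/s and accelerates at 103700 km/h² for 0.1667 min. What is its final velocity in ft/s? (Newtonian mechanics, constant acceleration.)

v₀ = 0.0 ft/s × 0.3048 = 0.0 m/s
a = 103700 km/h² × 7.716049382716049e-05 = 8.00154 m/s²
t = 0.1667 min × 60.0 = 10.002 s
v = v₀ + a × t = 0.0 + 8.00154 × 10.002 = 80.0314 m/s
v = 80.0314 m/s / 0.3048 = 262.6 ft/s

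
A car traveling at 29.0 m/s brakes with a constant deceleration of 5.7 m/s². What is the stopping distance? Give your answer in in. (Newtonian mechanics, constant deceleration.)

d = v₀² / (2a) = 29.0² / (2 × 5.7) = 841.0 / 11.4 = 73.7719 m
d = 73.7719 m / 0.0254 = 2904 in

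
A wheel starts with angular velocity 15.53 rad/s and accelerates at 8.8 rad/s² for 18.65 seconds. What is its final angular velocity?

ω = ω₀ + αt = 15.53 + 8.8 × 18.65 = 179.65 rad/s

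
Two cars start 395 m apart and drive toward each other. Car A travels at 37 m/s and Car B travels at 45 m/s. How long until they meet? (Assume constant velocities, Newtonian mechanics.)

Combined speed: v_combined = 37 + 45 = 82 m/s
Time to meet: t = d/v_combined = 395/82 = 4.82 s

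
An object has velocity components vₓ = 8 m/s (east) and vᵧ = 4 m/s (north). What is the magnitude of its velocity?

|v| = √(vₓ² + vᵧ²) = √(8² + 4²) = √(80) = 8.94 m/s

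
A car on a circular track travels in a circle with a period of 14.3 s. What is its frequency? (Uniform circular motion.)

f = 1/T = 1/14.3 = 0.0699 Hz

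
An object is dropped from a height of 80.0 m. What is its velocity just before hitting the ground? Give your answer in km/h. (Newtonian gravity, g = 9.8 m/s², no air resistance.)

v = √(2gh) = √(2 × 9.8 × 80.0) = 39.598 m/s
v = 39.598 m/s / 0.2777777777777778 = 142.6 km/h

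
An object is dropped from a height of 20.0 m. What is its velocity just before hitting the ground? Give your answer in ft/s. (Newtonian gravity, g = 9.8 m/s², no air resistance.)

v = √(2gh) = √(2 × 9.8 × 20.0) = 19.799 m/s
v = 19.799 m/s / 0.3048 = 64.96 ft/s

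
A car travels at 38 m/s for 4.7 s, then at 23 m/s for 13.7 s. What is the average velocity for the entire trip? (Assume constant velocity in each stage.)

d₁ = v₁t₁ = 38 × 4.7 = 178.6 m
d₂ = v₂t₂ = 23 × 13.7 = 315.1 m
d_total = 493.7 m, t_total = 18.4 s
v_avg = d_total/t_total = 493.7/18.4 = 26.83 m/s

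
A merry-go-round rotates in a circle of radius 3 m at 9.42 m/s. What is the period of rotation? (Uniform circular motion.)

T = 2πr/v = 2π×3/9.42 = 2.0 s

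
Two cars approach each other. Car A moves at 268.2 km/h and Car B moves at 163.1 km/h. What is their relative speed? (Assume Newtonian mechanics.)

v_rel = v_A + v_B = 268.2 + 163.1 = 431.3 km/h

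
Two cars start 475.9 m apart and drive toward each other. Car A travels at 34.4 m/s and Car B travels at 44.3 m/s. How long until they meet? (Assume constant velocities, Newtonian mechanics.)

Combined speed: v_combined = 34.4 + 44.3 = 78.7 m/s
Time to meet: t = d/v_combined = 475.9/78.7 = 6.05 s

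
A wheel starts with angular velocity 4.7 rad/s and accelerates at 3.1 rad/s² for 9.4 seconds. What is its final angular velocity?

ω = ω₀ + αt = 4.7 + 3.1 × 9.4 = 33.84 rad/s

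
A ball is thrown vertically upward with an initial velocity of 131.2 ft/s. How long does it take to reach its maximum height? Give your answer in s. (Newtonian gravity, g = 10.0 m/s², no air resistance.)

v₀ = 131.2 ft/s × 0.3048 = 39.9898 m/s
t_up = v₀ / g = 39.9898 / 10.0 = 3.999 s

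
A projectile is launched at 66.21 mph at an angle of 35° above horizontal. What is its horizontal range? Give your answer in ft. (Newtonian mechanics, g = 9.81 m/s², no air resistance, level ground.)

v₀ = 66.21 mph × 0.44704 = 29.5985 m/s
R = v₀² × sin(2θ) / g = 29.5985² × sin(2 × 35°) / 9.81 = 876.071 × 0.939693 / 9.81 = 83.9182 m
R = 83.9182 m / 0.3048 = 275.3 ft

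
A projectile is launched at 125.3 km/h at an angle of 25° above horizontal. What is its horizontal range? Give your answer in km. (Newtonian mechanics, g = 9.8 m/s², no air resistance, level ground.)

v₀ = 125.3 km/h × 0.2777777777777778 = 34.8056 m/s
R = v₀² × sin(2θ) / g = 34.8056² × sin(2 × 25°) / 9.8 = 1211.43 × 0.766044 / 9.8 = 94.6948 m
R = 94.6948 m / 1000.0 = 0.09469 km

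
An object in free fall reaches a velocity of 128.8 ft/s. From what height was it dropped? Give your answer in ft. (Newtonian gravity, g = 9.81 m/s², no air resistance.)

v = 128.8 ft/s × 0.3048 = 39.2582 m/s
h = v² / (2g) = 39.2582² / (2 × 9.81) = 78.5528 m
h = 78.5528 m / 0.3048 = 257.7 ft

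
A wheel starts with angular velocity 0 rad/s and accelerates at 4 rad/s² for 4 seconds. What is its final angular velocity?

ω = ω₀ + αt = 0 + 4 × 4 = 16 rad/s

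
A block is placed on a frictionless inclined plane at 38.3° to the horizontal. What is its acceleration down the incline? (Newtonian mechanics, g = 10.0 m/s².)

a = g sin(θ) = 10.0 × sin(38.3°) = 10.0 × 0.6198 = 6.2 m/s²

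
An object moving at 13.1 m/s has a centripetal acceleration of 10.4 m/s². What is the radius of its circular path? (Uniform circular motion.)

r = v²/a_c = 13.1²/10.4 = 16.5 m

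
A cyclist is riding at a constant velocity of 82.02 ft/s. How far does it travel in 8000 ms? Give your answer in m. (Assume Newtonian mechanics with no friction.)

v = 82.02 ft/s × 0.3048 = 24.9997 m/s
t = 8000 ms × 0.001 = 8.0 s
d = v × t = 24.9997 × 8.0 = 200.0 m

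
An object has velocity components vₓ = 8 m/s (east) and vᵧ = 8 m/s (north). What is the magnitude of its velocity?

|v| = √(vₓ² + vᵧ²) = √(8² + 8²) = √(128) = 11.31 m/s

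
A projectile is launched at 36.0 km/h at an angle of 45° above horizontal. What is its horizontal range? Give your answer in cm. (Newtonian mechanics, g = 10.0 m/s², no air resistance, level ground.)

v₀ = 36.0 km/h × 0.2777777777777778 = 10.0 m/s
R = v₀² × sin(2θ) / g = 10.0² × sin(2 × 45°) / 10.0 = 100.0 × 1.0 / 10.0 = 10.0 m
R = 10.0 m / 0.01 = 1000 cm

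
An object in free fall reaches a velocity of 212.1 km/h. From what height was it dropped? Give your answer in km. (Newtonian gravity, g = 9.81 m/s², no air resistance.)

v = 212.1 km/h × 0.2777777777777778 = 58.9167 m/s
h = v² / (2g) = 58.9167² / (2 × 9.81) = 176.92 m
h = 176.92 m / 1000.0 = 0.1769 km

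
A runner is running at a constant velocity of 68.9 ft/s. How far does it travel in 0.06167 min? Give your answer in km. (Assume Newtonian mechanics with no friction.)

v = 68.9 ft/s × 0.3048 = 21.0007 m/s
t = 0.06167 min × 60.0 = 3.7002 s
d = v × t = 21.0007 × 3.7002 = 77.7068 m
d = 77.7068 m / 1000.0 = 0.07771 km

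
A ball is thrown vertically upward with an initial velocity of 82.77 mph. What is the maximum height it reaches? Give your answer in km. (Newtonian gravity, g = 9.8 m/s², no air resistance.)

v₀ = 82.77 mph × 0.44704 = 37.0015 m/s
h_max = v₀² / (2g) = 37.0015² / (2 × 9.8) = 1369.11 / 19.6 = 69.8526 m
h_max = 69.8526 m / 1000.0 = 0.06985 km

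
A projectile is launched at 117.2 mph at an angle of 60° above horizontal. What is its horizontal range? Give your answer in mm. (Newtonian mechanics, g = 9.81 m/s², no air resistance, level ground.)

v₀ = 117.2 mph × 0.44704 = 52.3931 m/s
R = v₀² × sin(2θ) / g = 52.3931² × sin(2 × 60°) / 9.81 = 2745.04 × 0.866025 / 9.81 = 242.332 m
R = 242.332 m / 0.001 = 242300 mm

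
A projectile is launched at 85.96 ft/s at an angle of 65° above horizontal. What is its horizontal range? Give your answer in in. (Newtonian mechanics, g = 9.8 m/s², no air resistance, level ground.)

v₀ = 85.96 ft/s × 0.3048 = 26.2006 m/s
R = v₀² × sin(2θ) / g = 26.2006² × sin(2 × 65°) / 9.8 = 686.471 × 0.766044 / 9.8 = 53.6599 m
R = 53.6599 m / 0.0254 = 2113 in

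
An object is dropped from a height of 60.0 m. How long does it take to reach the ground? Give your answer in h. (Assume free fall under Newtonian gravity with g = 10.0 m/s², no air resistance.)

t = √(2h/g) = √(2 × 60.0 / 10.0) = 3.464102 s
t = 3.464102 s / 3600.0 = 0.0009623 h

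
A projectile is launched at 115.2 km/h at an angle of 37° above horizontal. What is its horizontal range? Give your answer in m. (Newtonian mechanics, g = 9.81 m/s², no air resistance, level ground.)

v₀ = 115.2 km/h × 0.2777777777777778 = 32.0 m/s
R = v₀² × sin(2θ) / g = 32.0² × sin(2 × 37°) / 9.81 = 1024.0 × 0.961262 / 9.81 = 100.3 m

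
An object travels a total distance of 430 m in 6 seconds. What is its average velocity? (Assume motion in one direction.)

v_avg = Δd / Δt = 430 / 6 = 71.67 m/s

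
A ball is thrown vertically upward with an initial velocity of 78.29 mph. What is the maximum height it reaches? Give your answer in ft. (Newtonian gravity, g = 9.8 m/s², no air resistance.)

v₀ = 78.29 mph × 0.44704 = 34.9988 m/s
h_max = v₀² / (2g) = 34.9988² / (2 × 9.8) = 1224.92 / 19.6 = 62.4959 m
h_max = 62.4959 m / 0.3048 = 205.0 ft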